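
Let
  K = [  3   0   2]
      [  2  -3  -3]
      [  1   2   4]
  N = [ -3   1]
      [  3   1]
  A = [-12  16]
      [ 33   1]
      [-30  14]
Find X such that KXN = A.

Left-multiply by K⁻¹ and right-multiply by N⁻¹: X = K⁻¹AN⁻¹.
det K = -4, so K⁻¹ = [[3/2, -1, -3/2], [11/4, -5/2, -13/4], [-7/4, 3/2, 9/4]].
det N = -6, so N⁻¹ = [[-1/6, 1/6], [1/2, 1/2]].
K⁻¹A = [[-6, 2], [-18, -4], [3, 5]].
X = (K⁻¹A)N⁻¹ = [[2, 0], [1, -5], [2, 3]].

X = [[2, 0], [1, -5], [2, 3]]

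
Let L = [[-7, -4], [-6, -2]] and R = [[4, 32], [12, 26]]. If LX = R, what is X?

Since L multiplies X on the left, X = L⁻¹R.
det L = -10; the adjugate gives L⁻¹ = [[1/5, -2/5], [-3/5, 7/10]].
X = L⁻¹R = [[1/5, -2/5], [-3/5, 7/10]] · [[4, 32], [12, 26]] = [[-4, -4], [6, -1]].

X = [[-4, -4], [6, -1]]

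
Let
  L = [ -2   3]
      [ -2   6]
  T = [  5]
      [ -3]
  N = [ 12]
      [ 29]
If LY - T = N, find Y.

Y = [[-4], [3]]

LY = N + T = [[17], [26]].
Since L multiplies Y on the left, Y = L⁻¹(N + T).
L has determinant -6; L⁻¹ = [[-1, 1/2], [-1/3, 1/3]].
Y = L⁻¹(N + T) = [[-4], [3]].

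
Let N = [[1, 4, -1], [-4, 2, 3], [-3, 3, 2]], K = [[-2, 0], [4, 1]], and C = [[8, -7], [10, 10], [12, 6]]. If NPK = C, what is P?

P = [[-3, -3], [-3, -1], [3, 0]]

P = N⁻¹CK⁻¹ (apply N⁻¹ on the left and K⁻¹ on the right).
det N = -3; the adjugate gives N⁻¹ = [[5/3, 11/3, -14/3], [1/3, 1/3, -1/3], [2, 5, -6]].
K has determinant -2; K⁻¹ = [[-1/2, 0], [2, 1]].
N⁻¹C = [[-6, -3], [2, -1], [-6, 0]].
P = (N⁻¹C)K⁻¹ = [[-3, -3], [-3, -1], [3, 0]].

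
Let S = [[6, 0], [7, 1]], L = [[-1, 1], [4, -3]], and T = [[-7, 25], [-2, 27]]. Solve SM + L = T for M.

M = [[-1, 4], [1, 2]]

SM = T − L = [[-6, 24], [-6, 30]].
Left-multiplying both sides by S⁻¹ gives M = S⁻¹(T − L).
det S = 6, so S⁻¹ = [[1/6, 0], [-7/6, 1]].
M = S⁻¹(T − L) = [[-1, 4], [1, 2]].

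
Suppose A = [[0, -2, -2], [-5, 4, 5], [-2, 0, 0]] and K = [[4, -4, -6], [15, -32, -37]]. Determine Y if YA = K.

Right-multiplying both sides by A⁻¹ gives Y = KA⁻¹.
det A = 4, so A⁻¹ = [[0, 0, -1/2], [-5/2, -1, 5/2], [2, 1, -5/2]].
Y = KA⁻¹ = [[4, -4, -6], [15, -32, -37]] · [[0, 0, -1/2], [-5/2, -1, 5/2], [2, 1, -5/2]] = [[-2, -2, 3], [6, -5, 5]].

Y = [[-2, -2, 3], [6, -5, 5]]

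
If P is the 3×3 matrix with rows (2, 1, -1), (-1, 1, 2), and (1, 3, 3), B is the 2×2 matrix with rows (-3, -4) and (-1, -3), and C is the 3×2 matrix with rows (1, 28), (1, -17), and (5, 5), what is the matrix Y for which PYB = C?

Y = [[1, -5], [1, -2], [-2, 4]]

Left-multiply by P⁻¹ and right-multiply by B⁻¹: Y = P⁻¹CB⁻¹.
det P = 3; the adjugate gives P⁻¹ = [[-1, -2, 1], [5/3, 7/3, -1], [-4/3, -5/3, 1]].
det B = 5; the adjugate gives B⁻¹ = [[-3/5, 4/5], [1/5, -3/5]].
P⁻¹C = [[2, 11], [-1, 2], [2, -4]].
Y = (P⁻¹C)B⁻¹ = [[1, -5], [1, -2], [-2, 4]].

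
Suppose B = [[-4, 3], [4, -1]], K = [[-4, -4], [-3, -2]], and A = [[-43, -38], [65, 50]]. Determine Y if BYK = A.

Y = [[-1, -5], [1, -5]]

Left-multiply by B⁻¹ and right-multiply by K⁻¹: Y = B⁻¹AK⁻¹.
det B = -8; the adjugate gives B⁻¹ = [[1/8, 3/8], [1/2, 1/2]].
K has determinant -4; K⁻¹ = [[1/2, -1], [-3/4, 1]].
B⁻¹A = [[19, 14], [11, 6]].
Y = (B⁻¹A)K⁻¹ = [[-1, -5], [1, -5]].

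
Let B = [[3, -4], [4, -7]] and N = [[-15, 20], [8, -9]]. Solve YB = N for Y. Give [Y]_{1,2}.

B is on the right of Y, so right-multiply by B⁻¹: Y = NB⁻¹.
det B = -5; the adjugate gives B⁻¹ = [[7/5, -4/5], [4/5, -3/5]].
Y = NB⁻¹ = [[-15, 20], [8, -9]] · [[7/5, -4/5], [4/5, -3/5]] = [[-5, 0], [4, -1]].

0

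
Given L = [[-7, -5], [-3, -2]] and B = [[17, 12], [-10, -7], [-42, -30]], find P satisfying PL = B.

Since L sits to the right of P, P = BL⁻¹.
L has determinant -1; L⁻¹ = [[2, -5], [-3, 7]].
P = BL⁻¹ = [[17, 12], [-10, -7], [-42, -30]] · [[2, -5], [-3, 7]] = [[-2, -1], [1, 1], [6, 0]].

P = [[-2, -1], [1, 1], [6, 0]]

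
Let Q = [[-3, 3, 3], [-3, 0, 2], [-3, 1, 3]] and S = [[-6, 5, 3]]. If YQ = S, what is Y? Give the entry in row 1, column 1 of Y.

Since Q sits to the right of Y, Y = SQ⁻¹.
det Q = 6, so Q⁻¹ = [[-1/3, -1, 1], [1/2, 0, -1/2], [-1/2, -1, 3/2]].
Y = SQ⁻¹ = [[-6, 5, 3]] · [[-1/3, -1, 1], [1/2, 0, -1/2], [-1/2, -1, 3/2]] = [[3, 3, -4]].

3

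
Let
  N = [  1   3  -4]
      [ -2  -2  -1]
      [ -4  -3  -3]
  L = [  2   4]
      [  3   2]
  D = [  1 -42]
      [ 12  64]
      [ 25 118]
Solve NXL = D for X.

X = N⁻¹DL⁻¹ (apply N⁻¹ on the left and L⁻¹ on the right).
det N = 5; the adjugate gives N⁻¹ = [[3/5, 21/5, -11/5], [-2/5, -19/5, 9/5], [-2/5, -9/5, 4/5]].
det L = -8, so L⁻¹ = [[-1/4, 1/2], [3/8, -1/4]].
N⁻¹D = [[-4, -16], [-1, -14], [-2, -4]].
X = (N⁻¹D)L⁻¹ = [[-5, 2], [-5, 3], [-1, 0]].

X = [[-5, 2], [-5, 3], [-1, 0]]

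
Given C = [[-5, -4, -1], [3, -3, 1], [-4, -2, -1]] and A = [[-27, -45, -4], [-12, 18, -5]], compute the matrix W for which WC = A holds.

W = [[6, 5, 3], [-4, -4, 5]]

Since C sits to the right of W, W = AC⁻¹.
C has determinant -3; C⁻¹ = [[-5/3, 2/3, 7/3], [1/3, -1/3, -2/3], [6, -2, -9]].
W = AC⁻¹ = [[-27, -45, -4], [-12, 18, -5]] · [[-5/3, 2/3, 7/3], [1/3, -1/3, -2/3], [6, -2, -9]] = [[6, 5, 3], [-4, -4, 5]].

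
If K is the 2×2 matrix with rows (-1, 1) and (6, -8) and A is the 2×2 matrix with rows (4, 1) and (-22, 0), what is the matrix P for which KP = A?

P = [[-5, -4], [-1, -3]]

Left-multiplying both sides by K⁻¹ gives P = K⁻¹A.
K has determinant 2; K⁻¹ = [[-4, -1/2], [-3, -1/2]].
P = K⁻¹A = [[-4, -1/2], [-3, -1/2]] · [[4, 1], [-22, 0]] = [[-5, -4], [-1, -3]].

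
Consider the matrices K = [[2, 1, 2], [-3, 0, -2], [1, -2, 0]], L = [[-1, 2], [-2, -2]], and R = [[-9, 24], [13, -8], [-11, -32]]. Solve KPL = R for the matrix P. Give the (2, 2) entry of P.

-5

Isolating P: multiply by K⁻¹ from the left and L⁻¹ from the right, so P = K⁻¹RL⁻¹.
K has determinant 2; K⁻¹ = [[-2, -2, -1], [-1, -1, -1], [3, 5/2, 3/2]].
det L = 6, so L⁻¹ = [[-1/3, -1/3], [1/3, -1/6]].
K⁻¹R = [[3, 0], [7, 16], [-11, 4]].
P = (K⁻¹R)L⁻¹ = [[-1, -1], [3, -5], [5, 3]].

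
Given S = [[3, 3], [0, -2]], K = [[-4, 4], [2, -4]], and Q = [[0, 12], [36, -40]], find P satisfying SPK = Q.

Left-multiply by S⁻¹ and right-multiply by K⁻¹: P = S⁻¹QK⁻¹.
det S = -6, so S⁻¹ = [[1/3, 1/2], [0, -1/2]].
K has determinant 8; K⁻¹ = [[-1/2, -1/2], [-1/4, -1/2]].
S⁻¹Q = [[18, -16], [-18, 20]].
P = (S⁻¹Q)K⁻¹ = [[-5, -1], [4, -1]].

P = [[-5, -1], [4, -1]]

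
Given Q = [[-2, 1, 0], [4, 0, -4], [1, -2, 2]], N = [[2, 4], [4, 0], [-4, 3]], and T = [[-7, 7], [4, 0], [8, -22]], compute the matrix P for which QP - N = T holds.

P = [[2, -3], [-1, 5], [0, -3]]

QP = T + N = [[-5, 11], [8, 0], [4, -19]].
Left-multiplying both sides by Q⁻¹ gives P = Q⁻¹(T + N).
det Q = 4; the adjugate gives Q⁻¹ = [[-2, -1/2, -1], [-3, -1, -2], [-2, -3/4, -1]].
P = Q⁻¹(T + N) = [[2, -3], [-1, 5], [0, -3]].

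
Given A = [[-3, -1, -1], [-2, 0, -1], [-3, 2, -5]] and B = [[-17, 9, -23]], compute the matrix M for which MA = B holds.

M = [[-1, 4, 4]]

Since A sits to the right of M, M = BA⁻¹.
det A = 5; the adjugate gives A⁻¹ = [[2/5, -7/5, 1/5], [-7/5, 12/5, -1/5], [-4/5, 9/5, -2/5]].
M = BA⁻¹ = [[-17, 9, -23]] · [[2/5, -7/5, 1/5], [-7/5, 12/5, -1/5], [-4/5, 9/5, -2/5]] = [[-1, 4, 4]].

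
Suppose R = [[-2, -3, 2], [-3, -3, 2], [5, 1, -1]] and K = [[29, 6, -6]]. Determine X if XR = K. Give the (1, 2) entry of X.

1

Right-multiplying both sides by R⁻¹ gives X = KR⁻¹.
det R = 1; the adjugate gives R⁻¹ = [[1, -1, 0], [7, -8, -2], [12, -13, -3]].
X = KR⁻¹ = [[29, 6, -6]] · [[1, -1, 0], [7, -8, -2], [12, -13, -3]] = [[-1, 1, 6]].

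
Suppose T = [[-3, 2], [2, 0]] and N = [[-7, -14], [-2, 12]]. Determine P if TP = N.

Since T multiplies P on the left, P = T⁻¹N.
det T = -4; the adjugate gives T⁻¹ = [[0, 1/2], [1/2, 3/4]].
P = T⁻¹N = [[0, 1/2], [1/2, 3/4]] · [[-7, -14], [-2, 12]] = [[-1, 6], [-5, 2]].

P = [[-1, 6], [-5, 2]]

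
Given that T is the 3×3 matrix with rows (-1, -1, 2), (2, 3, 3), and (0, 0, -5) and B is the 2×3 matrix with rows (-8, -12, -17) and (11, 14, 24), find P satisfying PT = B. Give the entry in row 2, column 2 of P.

T is on the right of P, so right-multiply by T⁻¹: P = BT⁻¹.
T has determinant 5; T⁻¹ = [[-3, -1, -9/5], [2, 1, 7/5], [0, 0, -1/5]].
P = BT⁻¹ = [[-8, -12, -17], [11, 14, 24]] · [[-3, -1, -9/5], [2, 1, 7/5], [0, 0, -1/5]] = [[0, -4, 1], [-5, 3, -5]].

3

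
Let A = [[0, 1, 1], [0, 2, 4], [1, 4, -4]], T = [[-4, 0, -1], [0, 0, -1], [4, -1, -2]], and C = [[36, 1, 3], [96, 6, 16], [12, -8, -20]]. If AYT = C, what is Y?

Y = [[5, -5, -4], [-5, 5, 1], [-5, 4, -2]]

Y = A⁻¹CT⁻¹ (apply A⁻¹ on the left and T⁻¹ on the right).
det A = 2, so A⁻¹ = [[-12, 4, 1], [2, -1/2, 0], [-1, 1/2, 0]].
det T = 4, so T⁻¹ = [[-1/4, 1/4, 0], [-1, 3, -1], [0, -1, 0]].
A⁻¹C = [[-36, 4, 8], [24, -1, -2], [12, 2, 5]].
Y = (A⁻¹C)T⁻¹ = [[5, -5, -4], [-5, 5, 1], [-5, 4, -2]].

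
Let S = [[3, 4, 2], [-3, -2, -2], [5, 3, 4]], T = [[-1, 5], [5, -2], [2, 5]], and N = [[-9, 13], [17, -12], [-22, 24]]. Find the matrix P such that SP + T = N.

P = [[-2, 2], [2, -1], [-5, 3]]

SP = N − T = [[-8, 8], [12, -10], [-24, 19]].
S is on the left of P, so left-multiply by S⁻¹: P = S⁻¹(N − T).
S has determinant 4; S⁻¹ = [[-1/2, -5/2, -1], [1/2, 1/2, 0], [1/4, 11/4, 3/2]].
P = S⁻¹(N − T) = [[-2, 2], [2, -1], [-5, 3]].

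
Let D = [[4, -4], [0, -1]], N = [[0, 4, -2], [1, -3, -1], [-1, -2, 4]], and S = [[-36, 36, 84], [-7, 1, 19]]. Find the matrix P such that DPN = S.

P = [[3, 0, 2], [0, 3, -4]]

Isolating P: multiply by D⁻¹ from the left and N⁻¹ from the right, so P = D⁻¹SN⁻¹.
det D = -4, so D⁻¹ = [[1/4, -1], [0, -1]].
N has determinant -2; N⁻¹ = [[7, 6, 5], [3/2, 1, 1], [5/2, 2, 2]].
D⁻¹S = [[-2, 8, 2], [7, -1, -19]].
P = (D⁻¹S)N⁻¹ = [[3, 0, 2], [0, 3, -4]].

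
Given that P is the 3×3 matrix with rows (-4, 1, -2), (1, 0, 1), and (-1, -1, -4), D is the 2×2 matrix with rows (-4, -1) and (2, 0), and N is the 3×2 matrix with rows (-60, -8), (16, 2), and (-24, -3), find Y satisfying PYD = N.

Y = P⁻¹ND⁻¹ (apply P⁻¹ on the left and D⁻¹ on the right).
P has determinant 1; P⁻¹ = [[1, 6, 1], [3, 14, 2], [-1, -5, -1]].
det D = 2; the adjugate gives D⁻¹ = [[0, 1/2], [-1, -2]].
P⁻¹N = [[12, 1], [-4, -2], [4, 1]].
Y = (P⁻¹N)D⁻¹ = [[-1, 4], [2, 2], [-1, 0]].

Y = [[-1, 4], [2, 2], [-1, 0]]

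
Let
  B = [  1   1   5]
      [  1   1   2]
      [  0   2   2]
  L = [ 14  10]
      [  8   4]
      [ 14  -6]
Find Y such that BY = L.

Y = [[-1, 5], [5, -5], [2, 2]]

Since B multiplies Y on the left, Y = B⁻¹L.
B has determinant 6; B⁻¹ = [[-1/3, 4/3, -1/2], [-1/3, 1/3, 1/2], [1/3, -1/3, 0]].
Y = B⁻¹L = [[-1/3, 4/3, -1/2], [-1/3, 1/3, 1/2], [1/3, -1/3, 0]] · [[14, 10], [8, 4], [14, -6]] = [[-1, 5], [5, -5], [2, 2]].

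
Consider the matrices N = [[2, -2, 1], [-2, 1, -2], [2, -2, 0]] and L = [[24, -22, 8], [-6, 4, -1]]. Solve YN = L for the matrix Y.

N is on the right of Y, so right-multiply by N⁻¹: Y = LN⁻¹.
det N = 2; the adjugate gives N⁻¹ = [[-2, -1, 3/2], [-2, -1, 1], [1, 0, -1]].
Y = LN⁻¹ = [[24, -22, 8], [-6, 4, -1]] · [[-2, -1, 3/2], [-2, -1, 1], [1, 0, -1]] = [[4, -2, 6], [3, 2, -4]].

Y = [[4, -2, 6], [3, 2, -4]]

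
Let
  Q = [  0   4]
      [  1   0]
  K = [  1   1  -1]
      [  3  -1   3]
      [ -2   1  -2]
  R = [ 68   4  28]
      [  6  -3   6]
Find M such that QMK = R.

M = Q⁻¹RK⁻¹ (apply Q⁻¹ on the left and K⁻¹ on the right).
Q has determinant -4; Q⁻¹ = [[0, 1], [1/4, 0]].
K has determinant -2; K⁻¹ = [[1/2, -1/2, -1], [0, 2, 3], [-1/2, 3/2, 2]].
Q⁻¹R = [[6, -3, 6], [17, 1, 7]].
M = (Q⁻¹R)K⁻¹ = [[0, 0, -3], [5, 4, 0]].

M = [[0, 0, -3], [5, 4, 0]]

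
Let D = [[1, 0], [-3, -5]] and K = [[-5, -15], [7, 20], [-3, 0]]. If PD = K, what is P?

Since D sits to the right of P, P = KD⁻¹.
D has determinant -5; D⁻¹ = [[1, 0], [-3/5, -1/5]].
P = KD⁻¹ = [[-5, -15], [7, 20], [-3, 0]] · [[1, 0], [-3/5, -1/5]] = [[4, 3], [-5, -4], [-3, 0]].

P = [[4, 3], [-5, -4], [-3, 0]]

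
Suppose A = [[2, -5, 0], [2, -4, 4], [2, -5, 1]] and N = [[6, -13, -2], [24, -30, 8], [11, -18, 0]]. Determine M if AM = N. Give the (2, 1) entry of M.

Left-multiplying both sides by A⁻¹ gives M = A⁻¹N.
A has determinant 2; A⁻¹ = [[8, 5/2, -10], [3, 1, -4], [-1, 0, 1]].
M = A⁻¹N = [[8, 5/2, -10], [3, 1, -4], [-1, 0, 1]] · [[6, -13, -2], [24, -30, 8], [11, -18, 0]] = [[-2, 1, 4], [-2, 3, 2], [5, -5, 2]].

-2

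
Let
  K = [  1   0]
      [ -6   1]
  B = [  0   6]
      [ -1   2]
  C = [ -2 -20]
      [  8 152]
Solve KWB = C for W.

W = [[-4, 2], [4, 4]]

Isolating W: multiply by K⁻¹ from the left and B⁻¹ from the right, so W = K⁻¹CB⁻¹.
det K = 1; the adjugate gives K⁻¹ = [[1, 0], [6, 1]].
det B = 6; the adjugate gives B⁻¹ = [[1/3, -1], [1/6, 0]].
K⁻¹C = [[-2, -20], [-4, 32]].
W = (K⁻¹C)B⁻¹ = [[-4, 2], [4, 4]].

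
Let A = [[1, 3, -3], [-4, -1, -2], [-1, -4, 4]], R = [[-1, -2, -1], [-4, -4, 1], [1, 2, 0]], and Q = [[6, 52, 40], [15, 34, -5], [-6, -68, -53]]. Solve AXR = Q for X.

X = A⁻¹QR⁻¹ (apply A⁻¹ on the left and R⁻¹ on the right).
det A = -3; the adjugate gives A⁻¹ = [[4, 0, 3], [-6, -1/3, -14/3], [-5, -1/3, -11/3]].
det R = 4, so R⁻¹ = [[-1/2, -1/2, -3/2], [1/4, 1/4, 5/4], [-1, 0, -1]].
A⁻¹Q = [[6, 4, 1], [-13, -6, 9], [-13, -22, -4]].
X = (A⁻¹Q)R⁻¹ = [[-3, -2, -5], [-4, 5, 3], [5, 1, -4]].

X = [[-3, -2, -5], [-4, 5, 3], [5, 1, -4]]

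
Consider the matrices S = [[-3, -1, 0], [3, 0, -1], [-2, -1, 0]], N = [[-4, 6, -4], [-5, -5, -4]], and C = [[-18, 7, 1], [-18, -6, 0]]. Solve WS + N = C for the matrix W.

WS = C − N = [[-14, 1, 5], [-13, -1, 4]].
Since S sits to the right of W, W = (C − N)S⁻¹.
S has determinant 1; S⁻¹ = [[-1, 0, 1], [2, 0, -3], [-3, -1, 3]].
W = (C − N)S⁻¹ = [[1, -5, -2], [-1, -4, 2]].

W = [[1, -5, -2], [-1, -4, 2]]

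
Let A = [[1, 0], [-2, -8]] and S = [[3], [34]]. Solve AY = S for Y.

Y = [[3], [-5]]

A is on the left of Y, so left-multiply by A⁻¹: Y = A⁻¹S.
det A = -8, so A⁻¹ = [[1, 0], [-1/4, -1/8]].
Y = A⁻¹S = [[1, 0], [-1/4, -1/8]] · [[3], [34]] = [[3], [-5]].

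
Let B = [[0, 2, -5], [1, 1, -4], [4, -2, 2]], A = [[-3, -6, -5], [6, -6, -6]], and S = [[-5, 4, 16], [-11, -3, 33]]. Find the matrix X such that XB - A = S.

X = [[-3, 0, -2], [-5, -1, -1]]

XB = S + A = [[-8, -2, 11], [-5, -9, 27]].
B is on the right of X, so right-multiply by B⁻¹: X = (S + A)B⁻¹.
B has determinant -6; B⁻¹ = [[1, -1, 1/2], [3, -10/3, 5/6], [1, -4/3, 1/3]].
X = (S + A)B⁻¹ = [[-3, 0, -2], [-5, -1, -1]].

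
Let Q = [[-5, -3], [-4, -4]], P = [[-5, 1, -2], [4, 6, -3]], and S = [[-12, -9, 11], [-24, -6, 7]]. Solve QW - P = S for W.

QW = S + P = [[-17, -8, 9], [-20, 0, 4]].
Since Q multiplies W on the left, W = Q⁻¹(S + P).
det Q = 8; the adjugate gives Q⁻¹ = [[-1/2, 3/8], [1/2, -5/8]].
W = Q⁻¹(S + P) = [[1, 4, -3], [4, -4, 2]].

W = [[1, 4, -3], [4, -4, 2]]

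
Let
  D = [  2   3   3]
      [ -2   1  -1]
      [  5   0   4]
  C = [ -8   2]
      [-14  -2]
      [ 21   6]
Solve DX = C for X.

X = [[5, -2], [-5, -2], [-1, 4]]

D is on the left of X, so left-multiply by D⁻¹: X = D⁻¹C.
det D = 2, so D⁻¹ = [[2, -6, -3], [3/2, -7/2, -2], [-5/2, 15/2, 4]].
X = D⁻¹C = [[2, -6, -3], [3/2, -7/2, -2], [-5/2, 15/2, 4]] · [[-8, 2], [-14, -2], [21, 6]] = [[5, -2], [-5, -2], [-1, 4]].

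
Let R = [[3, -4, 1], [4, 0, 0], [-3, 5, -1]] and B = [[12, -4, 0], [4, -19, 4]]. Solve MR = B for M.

Since R sits to the right of M, M = BR⁻¹.
det R = 4, so R⁻¹ = [[0, 1/4, 0], [1, 0, 1], [5, -3/4, 4]].
M = BR⁻¹ = [[12, -4, 0], [4, -19, 4]] · [[0, 1/4, 0], [1, 0, 1], [5, -3/4, 4]] = [[-4, 3, -4], [1, -2, -3]].

M = [[-4, 3, -4], [1, -2, -3]]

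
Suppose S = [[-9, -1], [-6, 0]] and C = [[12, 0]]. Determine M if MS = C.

M = [[0, -2]]

S is on the right of M, so right-multiply by S⁻¹: M = CS⁻¹.
det S = -6, so S⁻¹ = [[0, -1/6], [-1, 3/2]].
M = CS⁻¹ = [[12, 0]] · [[0, -1/6], [-1, 3/2]] = [[0, -2]].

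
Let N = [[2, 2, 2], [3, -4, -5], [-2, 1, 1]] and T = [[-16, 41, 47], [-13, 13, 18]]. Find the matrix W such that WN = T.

W = [[6, -6, 5], [-2, -5, -3]]

Since N sits to the right of W, W = TN⁻¹.
N has determinant 6; N⁻¹ = [[1/6, 0, -1/3], [7/6, 1, 8/3], [-5/6, -1, -7/3]].
W = TN⁻¹ = [[-16, 41, 47], [-13, 13, 18]] · [[1/6, 0, -1/3], [7/6, 1, 8/3], [-5/6, -1, -7/3]] = [[6, -6, 5], [-2, -5, -3]].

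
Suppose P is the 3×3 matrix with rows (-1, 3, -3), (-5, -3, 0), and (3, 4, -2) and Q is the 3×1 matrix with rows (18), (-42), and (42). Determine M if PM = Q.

P is on the left of M, so left-multiply by P⁻¹: M = P⁻¹Q.
det P = -3, so P⁻¹ = [[-2, 2, 3], [10/3, -11/3, -5], [11/3, -13/3, -6]].
M = P⁻¹Q = [[-2, 2, 3], [10/3, -11/3, -5], [11/3, -13/3, -6]] · [[18], [-42], [42]] = [[6], [4], [-4]].

M = [[6], [4], [-4]]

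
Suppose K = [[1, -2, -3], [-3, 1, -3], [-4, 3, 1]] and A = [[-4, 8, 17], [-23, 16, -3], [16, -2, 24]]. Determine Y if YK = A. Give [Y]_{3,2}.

-6

K is on the right of Y, so right-multiply by K⁻¹: Y = AK⁻¹.
det K = -5, so K⁻¹ = [[-2, 7/5, -9/5], [-3, 11/5, -12/5], [1, -1, 1]].
Y = AK⁻¹ = [[-4, 8, 17], [-23, 16, -3], [16, -2, 24]] · [[-2, 7/5, -9/5], [-3, 11/5, -12/5], [1, -1, 1]] = [[1, -5, 5], [-5, 6, 0], [-2, -6, 0]].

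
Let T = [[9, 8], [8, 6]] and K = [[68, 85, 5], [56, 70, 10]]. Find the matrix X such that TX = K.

T is on the left of X, so left-multiply by T⁻¹: X = T⁻¹K.
T has determinant -10; T⁻¹ = [[-3/5, 4/5], [4/5, -9/10]].
X = T⁻¹K = [[-3/5, 4/5], [4/5, -9/10]] · [[68, 85, 5], [56, 70, 10]] = [[4, 5, 5], [4, 5, -5]].

X = [[4, 5, 5], [4, 5, -5]]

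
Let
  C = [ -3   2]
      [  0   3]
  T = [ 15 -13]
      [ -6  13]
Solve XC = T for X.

Since C sits to the right of X, X = TC⁻¹.
C has determinant -9; C⁻¹ = [[-1/3, 2/9], [0, 1/3]].
X = TC⁻¹ = [[15, -13], [-6, 13]] · [[-1/3, 2/9], [0, 1/3]] = [[-5, -1], [2, 3]].

X = [[-5, -1], [2, 3]]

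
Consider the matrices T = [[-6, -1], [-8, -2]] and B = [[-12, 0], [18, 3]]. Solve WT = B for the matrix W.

T is on the right of W, so right-multiply by T⁻¹: W = BT⁻¹.
det T = 4, so T⁻¹ = [[-1/2, 1/4], [2, -3/2]].
W = BT⁻¹ = [[-12, 0], [18, 3]] · [[-1/2, 1/4], [2, -3/2]] = [[6, -3], [-3, 0]].

W = [[6, -3], [-3, 0]]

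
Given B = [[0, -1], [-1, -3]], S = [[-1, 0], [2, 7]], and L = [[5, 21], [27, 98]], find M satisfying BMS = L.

M = [[2, -5], [-1, -3]]

Left-multiply by B⁻¹ and right-multiply by S⁻¹: M = B⁻¹LS⁻¹.
B has determinant -1; B⁻¹ = [[3, -1], [-1, 0]].
S has determinant -7; S⁻¹ = [[-1, 0], [2/7, 1/7]].
B⁻¹L = [[-12, -35], [-5, -21]].
M = (B⁻¹L)S⁻¹ = [[2, -5], [-1, -3]].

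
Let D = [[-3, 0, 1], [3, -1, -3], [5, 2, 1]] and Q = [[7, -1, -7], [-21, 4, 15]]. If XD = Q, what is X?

D is on the right of X, so right-multiply by D⁻¹: X = QD⁻¹.
det D = -4; the adjugate gives D⁻¹ = [[-5/4, -1/2, -1/4], [9/2, 2, 3/2], [-11/4, -3/2, -3/4]].
X = QD⁻¹ = [[7, -1, -7], [-21, 4, 15]] · [[-5/4, -1/2, -1/4], [9/2, 2, 3/2], [-11/4, -3/2, -3/4]] = [[6, 5, 2], [3, -4, 0]].

X = [[6, 5, 2], [3, -4, 0]]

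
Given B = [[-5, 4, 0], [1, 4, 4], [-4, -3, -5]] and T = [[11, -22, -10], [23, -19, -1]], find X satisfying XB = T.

Right-multiplying both sides by B⁻¹ gives X = TB⁻¹.
det B = -4; the adjugate gives B⁻¹ = [[2, -5, -4], [11/4, -25/4, -5], [-13/4, 31/4, 6]].
X = TB⁻¹ = [[11, -22, -10], [23, -19, -1]] · [[2, -5, -4], [11/4, -25/4, -5], [-13/4, 31/4, 6]] = [[-6, 5, 6], [-3, -4, -3]].

X = [[-6, 5, 6], [-3, -4, -3]]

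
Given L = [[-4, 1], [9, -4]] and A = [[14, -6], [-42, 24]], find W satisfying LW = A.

Left-multiplying both sides by L⁻¹ gives W = L⁻¹A.
L has determinant 7; L⁻¹ = [[-4/7, -1/7], [-9/7, -4/7]].
W = L⁻¹A = [[-4/7, -1/7], [-9/7, -4/7]] · [[14, -6], [-42, 24]] = [[-2, 0], [6, -6]].

W = [[-2, 0], [6, -6]]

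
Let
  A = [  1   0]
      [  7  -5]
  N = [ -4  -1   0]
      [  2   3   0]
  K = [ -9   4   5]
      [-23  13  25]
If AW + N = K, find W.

AW = K − N = [[-5, 5, 5], [-25, 10, 25]].
Left-multiplying both sides by A⁻¹ gives W = A⁻¹(K − N).
det A = -5; the adjugate gives A⁻¹ = [[1, 0], [7/5, -1/5]].
W = A⁻¹(K − N) = [[-5, 5, 5], [-2, 5, 2]].

W = [[-5, 5, 5], [-2, 5, 2]]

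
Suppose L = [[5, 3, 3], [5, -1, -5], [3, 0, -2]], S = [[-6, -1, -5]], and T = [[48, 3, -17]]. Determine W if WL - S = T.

W = [[2, 4, 4]]

WL = T + S = [[42, 2, -22]].
L is on the right of W, so right-multiply by L⁻¹: W = (T + S)L⁻¹.
L has determinant 4; L⁻¹ = [[1/2, 3/2, -3], [-5/4, -19/4, 10], [3/4, 9/4, -5]].
W = (T + S)L⁻¹ = [[2, 4, 4]].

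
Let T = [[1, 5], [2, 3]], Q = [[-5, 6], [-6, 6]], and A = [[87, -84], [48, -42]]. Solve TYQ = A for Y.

Y = [[3, -2], [0, -3]]

Isolating Y: multiply by T⁻¹ from the left and Q⁻¹ from the right, so Y = T⁻¹AQ⁻¹.
T has determinant -7; T⁻¹ = [[-3/7, 5/7], [2/7, -1/7]].
det Q = 6, so Q⁻¹ = [[1, -1], [1, -5/6]].
T⁻¹A = [[-3, 6], [18, -18]].
Y = (T⁻¹A)Q⁻¹ = [[3, -2], [0, -3]].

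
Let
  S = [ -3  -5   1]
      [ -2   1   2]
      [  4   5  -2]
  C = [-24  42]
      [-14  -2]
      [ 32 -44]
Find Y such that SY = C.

Since S multiplies Y on the left, Y = S⁻¹C.
det S = 2; the adjugate gives S⁻¹ = [[-6, -5/2, -11/2], [2, 1, 2], [-7, -5/2, -13/2]].
Y = S⁻¹C = [[-6, -5/2, -11/2], [2, 1, 2], [-7, -5/2, -13/2]] · [[-24, 42], [-14, -2], [32, -44]] = [[3, -5], [2, -6], [-5, -3]].

Y = [[3, -5], [2, -6], [-5, -3]]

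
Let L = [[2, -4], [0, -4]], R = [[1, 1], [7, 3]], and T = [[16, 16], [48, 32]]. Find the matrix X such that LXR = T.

Left-multiply by L⁻¹ and right-multiply by R⁻¹: X = L⁻¹TR⁻¹.
det L = -8, so L⁻¹ = [[1/2, -1/2], [0, -1/4]].
R has determinant -4; R⁻¹ = [[-3/4, 1/4], [7/4, -1/4]].
L⁻¹T = [[-16, -8], [-12, -8]].
X = (L⁻¹T)R⁻¹ = [[-2, -2], [-5, -1]].

X = [[-2, -2], [-5, -1]]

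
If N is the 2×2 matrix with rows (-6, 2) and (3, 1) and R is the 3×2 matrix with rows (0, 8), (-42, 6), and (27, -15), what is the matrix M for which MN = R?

Since N sits to the right of M, M = RN⁻¹.
N has determinant -12; N⁻¹ = [[-1/12, 1/6], [1/4, 1/2]].
M = RN⁻¹ = [[0, 8], [-42, 6], [27, -15]] · [[-1/12, 1/6], [1/4, 1/2]] = [[2, 4], [5, -4], [-6, -3]].

M = [[2, 4], [5, -4], [-6, -3]]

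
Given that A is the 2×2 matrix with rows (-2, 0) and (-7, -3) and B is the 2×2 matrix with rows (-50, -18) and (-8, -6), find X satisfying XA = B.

Right-multiplying both sides by A⁻¹ gives X = BA⁻¹.
det A = 6, so A⁻¹ = [[-1/2, 0], [7/6, -1/3]].
X = BA⁻¹ = [[-50, -18], [-8, -6]] · [[-1/2, 0], [7/6, -1/3]] = [[4, 6], [-3, 2]].

X = [[4, 6], [-3, 2]]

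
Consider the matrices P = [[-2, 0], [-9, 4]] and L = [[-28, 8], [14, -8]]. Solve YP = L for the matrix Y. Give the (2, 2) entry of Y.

Since P sits to the right of Y, Y = LP⁻¹.
det P = -8, so P⁻¹ = [[-1/2, 0], [-9/8, 1/4]].
Y = LP⁻¹ = [[-28, 8], [14, -8]] · [[-1/2, 0], [-9/8, 1/4]] = [[5, 2], [2, -2]].

-2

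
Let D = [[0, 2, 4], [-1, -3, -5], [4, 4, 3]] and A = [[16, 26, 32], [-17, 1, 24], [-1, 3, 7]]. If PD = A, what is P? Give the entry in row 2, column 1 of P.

6

Since D sits to the right of P, P = AD⁻¹.
D has determinant -2; D⁻¹ = [[-11/2, -5, -1], [17/2, 8, 2], [-4, -4, -1]].
P = AD⁻¹ = [[16, 26, 32], [-17, 1, 24], [-1, 3, 7]] · [[-11/2, -5, -1], [17/2, 8, 2], [-4, -4, -1]] = [[5, 0, 4], [6, -3, -5], [3, 1, 0]].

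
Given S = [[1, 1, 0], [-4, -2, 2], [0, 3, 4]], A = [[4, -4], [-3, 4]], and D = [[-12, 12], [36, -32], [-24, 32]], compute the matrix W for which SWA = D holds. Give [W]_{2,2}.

0

W = S⁻¹DA⁻¹ (apply S⁻¹ on the left and A⁻¹ on the right).
det S = 2; the adjugate gives S⁻¹ = [[-7, -2, 1], [8, 2, -1], [-6, -3/2, 1]].
det A = 4; the adjugate gives A⁻¹ = [[1, 1], [3/4, 1]].
S⁻¹D = [[-12, 12], [0, 0], [-6, 8]].
W = (S⁻¹D)A⁻¹ = [[-3, 0], [0, 0], [0, 2]].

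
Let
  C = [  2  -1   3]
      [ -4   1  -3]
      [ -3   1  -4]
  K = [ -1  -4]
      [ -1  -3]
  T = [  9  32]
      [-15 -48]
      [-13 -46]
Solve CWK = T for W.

W = C⁻¹TK⁻¹ (apply C⁻¹ on the left and K⁻¹ on the right).
det C = 2, so C⁻¹ = [[-1/2, -1/2, 0], [-7/2, 1/2, -3], [-1/2, 1/2, -1]].
det K = -1; the adjugate gives K⁻¹ = [[3, -4], [-1, 1]].
C⁻¹T = [[3, 8], [0, 2], [1, 6]].
W = (C⁻¹T)K⁻¹ = [[1, -4], [-2, 2], [-3, 2]].

W = [[1, -4], [-2, 2], [-3, 2]]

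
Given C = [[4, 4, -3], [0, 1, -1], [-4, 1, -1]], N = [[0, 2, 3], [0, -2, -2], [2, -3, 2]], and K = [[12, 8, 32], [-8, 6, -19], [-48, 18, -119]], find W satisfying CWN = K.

W = [[3, -3, 5], [-3, -1, -2], [2, 1, 2]]

Left-multiply by C⁻¹ and right-multiply by N⁻¹: W = C⁻¹KN⁻¹.
det C = 4; the adjugate gives C⁻¹ = [[0, 1/4, -1/4], [1, -4, 1], [1, -5, 1]].
det N = 4; the adjugate gives N⁻¹ = [[-5/2, -13/4, 1/2], [-1, -3/2, 0], [1, 1, 0]].
C⁻¹K = [[10, -3, 25], [-4, 2, -11], [4, -4, 8]].
W = (C⁻¹K)N⁻¹ = [[3, -3, 5], [-3, -1, -2], [2, 1, 2]].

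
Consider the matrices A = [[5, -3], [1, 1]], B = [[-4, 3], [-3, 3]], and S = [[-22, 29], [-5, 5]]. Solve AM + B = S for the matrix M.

M = [[-3, 4], [1, -2]]

AM = S − B = [[-18, 26], [-2, 2]].
Since A multiplies M on the left, M = A⁻¹(S − B).
det A = 8; the adjugate gives A⁻¹ = [[1/8, 3/8], [-1/8, 5/8]].
M = A⁻¹(S − B) = [[-3, 4], [1, -2]].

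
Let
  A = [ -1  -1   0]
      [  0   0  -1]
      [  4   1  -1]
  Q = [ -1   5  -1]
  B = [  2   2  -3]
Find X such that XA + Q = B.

XA = B − Q = [[3, -3, -2]].
Right-multiplying both sides by A⁻¹ gives X = (B − Q)A⁻¹.
A has determinant 3; A⁻¹ = [[1/3, -1/3, 1/3], [-4/3, 1/3, -1/3], [0, -1, 0]].
X = (B − Q)A⁻¹ = [[5, 0, 2]].

X = [[5, 0, 2]]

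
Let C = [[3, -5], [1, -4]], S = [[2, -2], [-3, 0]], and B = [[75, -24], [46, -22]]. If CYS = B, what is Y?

Y = [[-1, -4], [-3, 1]]

Y = C⁻¹BS⁻¹ (apply C⁻¹ on the left and S⁻¹ on the right).
C has determinant -7; C⁻¹ = [[4/7, -5/7], [1/7, -3/7]].
det S = -6; the adjugate gives S⁻¹ = [[0, -1/3], [-1/2, -1/3]].
C⁻¹B = [[10, 2], [-9, 6]].
Y = (C⁻¹B)S⁻¹ = [[-1, -4], [-3, 1]].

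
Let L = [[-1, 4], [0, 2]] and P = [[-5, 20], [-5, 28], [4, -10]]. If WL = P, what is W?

W = [[5, 0], [5, 4], [-4, 3]]

Right-multiplying both sides by L⁻¹ gives W = PL⁻¹.
L has determinant -2; L⁻¹ = [[-1, 2], [0, 1/2]].
W = PL⁻¹ = [[-5, 20], [-5, 28], [4, -10]] · [[-1, 2], [0, 1/2]] = [[5, 0], [5, 4], [-4, 3]].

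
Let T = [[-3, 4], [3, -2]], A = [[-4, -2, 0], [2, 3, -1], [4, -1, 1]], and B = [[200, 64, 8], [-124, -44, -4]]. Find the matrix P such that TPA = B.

Left-multiply by T⁻¹ and right-multiply by A⁻¹: P = T⁻¹BA⁻¹.
det T = -6; the adjugate gives T⁻¹ = [[1/3, 2/3], [1/2, 1/2]].
A has determinant 4; A⁻¹ = [[1/2, 1/2, 1/2], [-3/2, -1, -1], [-7/2, -3, -2]].
T⁻¹B = [[-16, -8, 0], [38, 10, 2]].
P = (T⁻¹B)A⁻¹ = [[4, 0, 0], [-3, 3, 5]].

P = [[4, 0, 0], [-3, 3, 5]]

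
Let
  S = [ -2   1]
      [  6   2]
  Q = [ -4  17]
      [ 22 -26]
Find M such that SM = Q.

S is on the left of M, so left-multiply by S⁻¹: M = S⁻¹Q.
S has determinant -10; S⁻¹ = [[-1/5, 1/10], [3/5, 1/5]].
M = S⁻¹Q = [[-1/5, 1/10], [3/5, 1/5]] · [[-4, 17], [22, -26]] = [[3, -6], [2, 5]].

M = [[3, -6], [2, 5]]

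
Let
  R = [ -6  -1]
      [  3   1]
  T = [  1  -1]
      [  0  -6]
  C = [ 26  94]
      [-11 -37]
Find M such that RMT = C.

Left-multiply by R⁻¹ and right-multiply by T⁻¹: M = R⁻¹CT⁻¹.
R has determinant -3; R⁻¹ = [[-1/3, -1/3], [1, 2]].
T has determinant -6; T⁻¹ = [[1, -1/6], [0, -1/6]].
R⁻¹C = [[-5, -19], [4, 20]].
M = (R⁻¹C)T⁻¹ = [[-5, 4], [4, -4]].

M = [[-5, 4], [4, -4]]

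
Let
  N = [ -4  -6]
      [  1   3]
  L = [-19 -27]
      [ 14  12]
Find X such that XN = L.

Since N sits to the right of X, X = LN⁻¹.
N has determinant -6; N⁻¹ = [[-1/2, -1], [1/6, 2/3]].
X = LN⁻¹ = [[-19, -27], [14, 12]] · [[-1/2, -1], [1/6, 2/3]] = [[5, 1], [-5, -6]].

X = [[5, 1], [-5, -6]]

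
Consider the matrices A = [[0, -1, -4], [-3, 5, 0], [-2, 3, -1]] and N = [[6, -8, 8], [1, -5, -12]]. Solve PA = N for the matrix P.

P = [[-2, -2, 0], [2, -3, 4]]

Right-multiplying both sides by A⁻¹ gives P = NA⁻¹.
det A = -1; the adjugate gives A⁻¹ = [[5, 13, -20], [3, 8, -12], [-1, -2, 3]].
P = NA⁻¹ = [[6, -8, 8], [1, -5, -12]] · [[5, 13, -20], [3, 8, -12], [-1, -2, 3]] = [[-2, -2, 0], [2, -3, 4]].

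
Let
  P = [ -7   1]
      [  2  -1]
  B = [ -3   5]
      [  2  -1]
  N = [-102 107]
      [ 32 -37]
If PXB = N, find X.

X = [[-2, 4], [2, 1]]

Left-multiply by P⁻¹ and right-multiply by B⁻¹: X = P⁻¹NB⁻¹.
P has determinant 5; P⁻¹ = [[-1/5, -1/5], [-2/5, -7/5]].
det B = -7; the adjugate gives B⁻¹ = [[1/7, 5/7], [2/7, 3/7]].
P⁻¹N = [[14, -14], [-4, 9]].
X = (P⁻¹N)B⁻¹ = [[-2, 4], [2, 1]].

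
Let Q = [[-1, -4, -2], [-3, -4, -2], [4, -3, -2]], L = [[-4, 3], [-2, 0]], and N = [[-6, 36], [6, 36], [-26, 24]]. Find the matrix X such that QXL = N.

X = Q⁻¹NL⁻¹ (apply Q⁻¹ on the left and L⁻¹ on the right).
det Q = 4, so Q⁻¹ = [[1/2, -1/2, 0], [-7/2, 5/2, 1], [25/4, -19/4, -2]].
det L = 6; the adjugate gives L⁻¹ = [[0, -1/2], [1/3, -2/3]].
Q⁻¹N = [[-6, 0], [10, -12], [-14, 6]].
X = (Q⁻¹N)L⁻¹ = [[0, 3], [-4, 3], [2, 3]].

X = [[0, 3], [-4, 3], [2, 3]]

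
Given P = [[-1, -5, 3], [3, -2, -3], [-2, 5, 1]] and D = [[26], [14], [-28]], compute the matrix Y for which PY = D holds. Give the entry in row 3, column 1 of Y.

4

P is on the left of Y, so left-multiply by P⁻¹: Y = P⁻¹D.
det P = 5; the adjugate gives P⁻¹ = [[13/5, 4, 21/5], [3/5, 1, 6/5], [11/5, 3, 17/5]].
Y = P⁻¹D = [[13/5, 4, 21/5], [3/5, 1, 6/5], [11/5, 3, 17/5]] · [[26], [14], [-28]] = [[6], [-4], [4]].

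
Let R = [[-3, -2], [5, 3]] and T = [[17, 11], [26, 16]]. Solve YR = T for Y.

Y = [[-4, 1], [-2, 4]]

Since R sits to the right of Y, Y = TR⁻¹.
det R = 1, so R⁻¹ = [[3, 2], [-5, -3]].
Y = TR⁻¹ = [[17, 11], [26, 16]] · [[3, 2], [-5, -3]] = [[-4, 1], [-2, 4]].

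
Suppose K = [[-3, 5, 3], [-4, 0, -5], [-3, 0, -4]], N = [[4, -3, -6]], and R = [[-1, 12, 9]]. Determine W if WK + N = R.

WK = R − N = [[-5, 15, 15]].
Right-multiplying both sides by K⁻¹ gives W = (R − N)K⁻¹.
det K = -5; the adjugate gives K⁻¹ = [[0, -4, 5], [1/5, -21/5, 27/5], [0, 3, -4]].
W = (R − N)K⁻¹ = [[3, 2, -4]].

W = [[3, 2, -4]]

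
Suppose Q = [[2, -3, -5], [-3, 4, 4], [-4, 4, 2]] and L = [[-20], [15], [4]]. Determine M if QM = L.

M = [[3], [2], [4]]

Since Q multiplies M on the left, M = Q⁻¹L.
Q has determinant -6; Q⁻¹ = [[4/3, 7/3, -4/3], [5/3, 8/3, -7/6], [-2/3, -2/3, 1/6]].
M = Q⁻¹L = [[4/3, 7/3, -4/3], [5/3, 8/3, -7/6], [-2/3, -2/3, 1/6]] · [[-20], [15], [4]] = [[3], [2], [4]].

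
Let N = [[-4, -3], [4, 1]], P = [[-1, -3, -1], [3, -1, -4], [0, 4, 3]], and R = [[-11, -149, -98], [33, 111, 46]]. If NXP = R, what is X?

Isolating X: multiply by N⁻¹ from the left and P⁻¹ from the right, so X = N⁻¹RP⁻¹.
det N = 8, so N⁻¹ = [[1/8, 3/8], [-1/2, -1/2]].
P has determinant 2; P⁻¹ = [[13/2, 5/2, 11/2], [-9/2, -3/2, -7/2], [6, 2, 5]].
N⁻¹R = [[11, 23, 5], [-11, 19, 26]].
X = (N⁻¹R)P⁻¹ = [[-2, 3, 5], [-1, -4, 3]].

X = [[-2, 3, 5], [-1, -4, 3]]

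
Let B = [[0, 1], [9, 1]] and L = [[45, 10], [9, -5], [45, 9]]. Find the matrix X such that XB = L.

X = [[5, 5], [-6, 1], [4, 5]]

B is on the right of X, so right-multiply by B⁻¹: X = LB⁻¹.
det B = -9; the adjugate gives B⁻¹ = [[-1/9, 1/9], [1, 0]].
X = LB⁻¹ = [[45, 10], [9, -5], [45, 9]] · [[-1/9, 1/9], [1, 0]] = [[5, 5], [-6, 1], [4, 5]].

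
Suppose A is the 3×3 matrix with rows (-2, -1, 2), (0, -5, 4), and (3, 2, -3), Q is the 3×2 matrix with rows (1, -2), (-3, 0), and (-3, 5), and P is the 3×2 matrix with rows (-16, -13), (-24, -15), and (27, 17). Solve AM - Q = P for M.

AM = P + Q = [[-15, -15], [-27, -15], [24, 22]].
Left-multiplying both sides by A⁻¹ gives M = A⁻¹(P + Q).
det A = 4, so A⁻¹ = [[7/4, 1/4, 3/2], [3, 0, 2], [15/4, 1/4, 5/2]].
M = A⁻¹(P + Q) = [[3, 3], [3, -1], [-3, -5]].

M = [[3, 3], [3, -1], [-3, -5]]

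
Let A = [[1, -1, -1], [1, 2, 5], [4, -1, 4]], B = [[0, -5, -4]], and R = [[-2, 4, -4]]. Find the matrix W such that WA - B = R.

W = [[5, 1, -2]]

WA = R + B = [[-2, -1, -8]].
Since A sits to the right of W, W = (R + B)A⁻¹.
A has determinant 6; A⁻¹ = [[13/6, 5/6, -1/2], [8/3, 4/3, -1], [-3/2, -1/2, 1/2]].
W = (R + B)A⁻¹ = [[5, 1, -2]].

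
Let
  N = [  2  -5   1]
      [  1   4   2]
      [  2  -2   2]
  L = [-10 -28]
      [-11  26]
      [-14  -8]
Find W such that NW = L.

N is on the left of W, so left-multiply by N⁻¹: W = N⁻¹L.
det N = 4, so N⁻¹ = [[3, 2, -7/2], [1/2, 1/2, -3/4], [-5/2, -3/2, 13/4]].
W = N⁻¹L = [[3, 2, -7/2], [1/2, 1/2, -3/4], [-5/2, -3/2, 13/4]] · [[-10, -28], [-11, 26], [-14, -8]] = [[-3, -4], [0, 5], [-4, 5]].

W = [[-3, -4], [0, 5], [-4, 5]]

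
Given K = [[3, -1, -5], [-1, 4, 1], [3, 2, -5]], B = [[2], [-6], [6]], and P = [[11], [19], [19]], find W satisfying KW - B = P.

W = [[-1], [4], [-4]]

KW = P + B = [[13], [13], [25]].
K is on the left of W, so left-multiply by K⁻¹: W = K⁻¹(P + B).
det K = 6, so K⁻¹ = [[-11/3, -5/2, 19/6], [-1/3, 0, 1/3], [-7/3, -3/2, 11/6]].
W = K⁻¹(P + B) = [[-1], [4], [-4]].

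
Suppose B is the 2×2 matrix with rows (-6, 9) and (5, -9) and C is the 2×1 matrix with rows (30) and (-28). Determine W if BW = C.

W = [[-2], [2]]

B is on the left of W, so left-multiply by B⁻¹: W = B⁻¹C.
det B = 9, so B⁻¹ = [[-1, -1], [-5/9, -2/3]].
W = B⁻¹C = [[-1, -1], [-5/9, -2/3]] · [[30], [-28]] = [[-2], [2]].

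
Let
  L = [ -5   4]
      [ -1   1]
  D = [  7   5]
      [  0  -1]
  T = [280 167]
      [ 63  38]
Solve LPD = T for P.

P = [[-4, -5], [5, 2]]

P = L⁻¹TD⁻¹ (apply L⁻¹ on the left and D⁻¹ on the right).
det L = -1, so L⁻¹ = [[-1, 4], [-1, 5]].
det D = -7, so D⁻¹ = [[1/7, 5/7], [0, -1]].
L⁻¹T = [[-28, -15], [35, 23]].
P = (L⁻¹T)D⁻¹ = [[-4, -5], [5, 2]].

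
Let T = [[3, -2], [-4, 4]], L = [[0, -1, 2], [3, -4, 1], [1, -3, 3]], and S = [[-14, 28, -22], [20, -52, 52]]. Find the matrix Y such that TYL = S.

Y = [[0, -2, 2], [3, -1, 4]]

Left-multiply by T⁻¹ and right-multiply by L⁻¹: Y = T⁻¹SL⁻¹.
det T = 4; the adjugate gives T⁻¹ = [[1, 1/2], [1, 3/4]].
det L = -2, so L⁻¹ = [[9/2, 3/2, -7/2], [4, 1, -3], [5/2, 1/2, -3/2]].
T⁻¹S = [[-4, 2, 4], [1, -11, 17]].
Y = (T⁻¹S)L⁻¹ = [[0, -2, 2], [3, -1, 4]].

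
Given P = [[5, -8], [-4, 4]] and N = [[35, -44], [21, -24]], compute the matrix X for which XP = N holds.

X = [[3, -5], [1, -4]]

Right-multiplying both sides by P⁻¹ gives X = NP⁻¹.
P has determinant -12; P⁻¹ = [[-1/3, -2/3], [-1/3, -5/12]].
X = NP⁻¹ = [[35, -44], [21, -24]] · [[-1/3, -2/3], [-1/3, -5/12]] = [[3, -5], [1, -4]].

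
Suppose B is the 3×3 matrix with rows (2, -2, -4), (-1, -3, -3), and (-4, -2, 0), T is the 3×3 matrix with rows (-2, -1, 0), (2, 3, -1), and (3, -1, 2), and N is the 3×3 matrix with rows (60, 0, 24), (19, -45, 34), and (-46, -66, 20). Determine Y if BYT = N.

Y = [[0, 4, 3], [2, 4, -5], [2, 0, 1]]

Left-multiply by B⁻¹ and right-multiply by T⁻¹: Y = B⁻¹NT⁻¹.
det B = 4; the adjugate gives B⁻¹ = [[-3/2, 2, -3/2], [3, -4, 5/2], [-5/2, 3, -2]].
T has determinant -3; T⁻¹ = [[-5/3, -2/3, -1/3], [7/3, 4/3, 2/3], [11/3, 5/3, 4/3]].
B⁻¹N = [[17, 9, 2], [-11, 15, -14], [-1, -3, 2]].
Y = (B⁻¹N)T⁻¹ = [[0, 4, 3], [2, 4, -5], [2, 0, 1]].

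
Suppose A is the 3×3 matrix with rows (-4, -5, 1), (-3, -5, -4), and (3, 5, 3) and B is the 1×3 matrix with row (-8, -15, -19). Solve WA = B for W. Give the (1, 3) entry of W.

Right-multiplying both sides by A⁻¹ gives W = BA⁻¹.
det A = -5, so A⁻¹ = [[-1, -4, -5], [3/5, 3, 19/5], [0, -1, -1]].
W = BA⁻¹ = [[-8, -15, -19]] · [[-1, -4, -5], [3/5, 3, 19/5], [0, -1, -1]] = [[-1, 6, 2]].

2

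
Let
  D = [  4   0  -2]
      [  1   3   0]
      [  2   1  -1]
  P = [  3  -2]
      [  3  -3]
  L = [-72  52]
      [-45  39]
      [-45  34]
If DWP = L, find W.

W = D⁻¹LP⁻¹ (apply D⁻¹ on the left and P⁻¹ on the right).
det D = -2, so D⁻¹ = [[3/2, 1, -3], [-1/2, 0, 1], [5/2, 2, -6]].
P has determinant -3; P⁻¹ = [[1, -2/3], [1, -1]].
D⁻¹L = [[-18, 15], [-9, 8], [0, 4]].
W = (D⁻¹L)P⁻¹ = [[-3, -3], [-1, -2], [4, -4]].

W = [[-3, -3], [-1, -2], [4, -4]]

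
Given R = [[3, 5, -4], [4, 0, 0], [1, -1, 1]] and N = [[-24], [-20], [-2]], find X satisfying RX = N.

Since R multiplies X on the left, X = R⁻¹N.
det R = -4, so R⁻¹ = [[0, 1/4, 0], [1, -7/4, 4], [1, -2, 5]].
X = R⁻¹N = [[0, 1/4, 0], [1, -7/4, 4], [1, -2, 5]] · [[-24], [-20], [-2]] = [[-5], [3], [6]].

X = [[-5], [3], [6]]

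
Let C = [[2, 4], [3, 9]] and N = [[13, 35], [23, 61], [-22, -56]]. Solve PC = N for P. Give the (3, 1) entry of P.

-5

Right-multiplying both sides by C⁻¹ gives P = NC⁻¹.
C has determinant 6; C⁻¹ = [[3/2, -2/3], [-1/2, 1/3]].
P = NC⁻¹ = [[13, 35], [23, 61], [-22, -56]] · [[3/2, -2/3], [-1/2, 1/3]] = [[2, 3], [4, 5], [-5, -4]].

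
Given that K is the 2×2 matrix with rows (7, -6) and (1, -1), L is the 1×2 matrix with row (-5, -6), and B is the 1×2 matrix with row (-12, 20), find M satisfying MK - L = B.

M = [[-3, 4]]

MK = B + L = [[-17, 14]].
K is on the right of M, so right-multiply by K⁻¹: M = (B + L)K⁻¹.
det K = -1; the adjugate gives K⁻¹ = [[1, -6], [1, -7]].
M = (B + L)K⁻¹ = [[-3, 4]].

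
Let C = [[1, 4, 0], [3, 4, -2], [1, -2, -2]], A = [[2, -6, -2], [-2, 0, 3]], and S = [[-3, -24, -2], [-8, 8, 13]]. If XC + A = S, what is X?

XC = S − A = [[-5, -18, 0], [-6, 8, 10]].
Since C sits to the right of X, X = (S − A)C⁻¹.
det C = 4, so C⁻¹ = [[-3, 2, -2], [1, -1/2, 1/2], [-5/2, 3/2, -2]].
X = (S − A)C⁻¹ = [[-3, -1, 1], [1, -1, -4]].

X = [[-3, -1, 1], [1, -1, -4]]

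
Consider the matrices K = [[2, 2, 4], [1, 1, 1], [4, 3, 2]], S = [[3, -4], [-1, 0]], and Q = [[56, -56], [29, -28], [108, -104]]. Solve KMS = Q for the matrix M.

M = [[5, -5], [2, -4], [0, 1]]

Left-multiply by K⁻¹ and right-multiply by S⁻¹: M = K⁻¹QS⁻¹.
det K = -2, so K⁻¹ = [[1/2, -4, 1], [-1, 6, -1], [1/2, -1, 0]].
det S = -4, so S⁻¹ = [[0, -1], [-1/4, -3/4]].
K⁻¹Q = [[20, -20], [10, -8], [-1, 0]].
M = (K⁻¹Q)S⁻¹ = [[5, -5], [2, -4], [0, 1]].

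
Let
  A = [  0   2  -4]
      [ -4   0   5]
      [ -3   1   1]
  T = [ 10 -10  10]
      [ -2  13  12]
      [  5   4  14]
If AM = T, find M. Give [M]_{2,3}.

5

A is on the left of M, so left-multiply by A⁻¹: M = A⁻¹T.
det A = -6; the adjugate gives A⁻¹ = [[5/6, 1, -5/3], [11/6, 2, -8/3], [2/3, 1, -4/3]].
M = A⁻¹T = [[5/6, 1, -5/3], [11/6, 2, -8/3], [2/3, 1, -4/3]] · [[10, -10, 10], [-2, 13, 12], [5, 4, 14]] = [[-2, -2, -3], [1, -3, 5], [-2, 1, 0]].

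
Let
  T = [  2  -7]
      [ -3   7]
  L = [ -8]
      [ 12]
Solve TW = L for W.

Left-multiplying both sides by T⁻¹ gives W = T⁻¹L.
T has determinant -7; T⁻¹ = [[-1, -1], [-3/7, -2/7]].
W = T⁻¹L = [[-1, -1], [-3/7, -2/7]] · [[-8], [12]] = [[-4], [0]].

W = [[-4], [0]]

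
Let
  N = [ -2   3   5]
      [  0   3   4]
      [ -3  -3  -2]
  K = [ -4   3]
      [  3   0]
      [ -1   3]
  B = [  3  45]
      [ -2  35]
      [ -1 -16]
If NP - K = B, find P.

NP = B + K = [[-1, 48], [1, 35], [-2, -13]].
N is on the left of P, so left-multiply by N⁻¹: P = N⁻¹(B + K).
N has determinant -3; N⁻¹ = [[-2, 3, 1], [4, -19/3, -8/3], [-3, 5, 2]].
P = N⁻¹(B + K) = [[3, -4], [-5, 5], [4, 5]].

P = [[3, -4], [-5, 5], [4, 5]]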